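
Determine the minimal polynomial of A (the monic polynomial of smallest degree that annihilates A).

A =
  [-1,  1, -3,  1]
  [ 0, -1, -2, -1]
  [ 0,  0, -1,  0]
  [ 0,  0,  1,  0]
x^4 + 3*x^3 + 3*x^2 + x

The characteristic polynomial is χ_A(x) = x*(x + 1)^3, so the eigenvalues are known. The minimal polynomial is
  m_A(x) = Π_λ (x − λ)^{k_λ}
where k_λ is the size of the *largest* Jordan block for λ (equivalently, the smallest k with (A − λI)^k v = 0 for every generalised eigenvector v of λ).

  λ = -1: largest Jordan block has size 3, contributing (x + 1)^3
  λ = 0: largest Jordan block has size 1, contributing (x − 0)

So m_A(x) = x*(x + 1)^3 = x^4 + 3*x^3 + 3*x^2 + x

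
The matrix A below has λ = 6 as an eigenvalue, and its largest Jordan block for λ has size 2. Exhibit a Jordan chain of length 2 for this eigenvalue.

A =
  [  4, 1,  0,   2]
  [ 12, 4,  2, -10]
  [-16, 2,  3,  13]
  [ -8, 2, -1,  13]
A Jordan chain for λ = 6 of length 2:
v_1 = (-2, 12, -16, -8)ᵀ
v_2 = (1, 0, 0, 0)ᵀ

Let N = A − (6)·I. We want v_2 with N^2 v_2 = 0 but N^1 v_2 ≠ 0; then v_{j-1} := N · v_j for j = 2, …, 2.

Pick v_2 = (1, 0, 0, 0)ᵀ.
Then v_1 = N · v_2 = (-2, 12, -16, -8)ᵀ.

Sanity check: (A − (6)·I) v_1 = (0, 0, 0, 0)ᵀ = 0. ✓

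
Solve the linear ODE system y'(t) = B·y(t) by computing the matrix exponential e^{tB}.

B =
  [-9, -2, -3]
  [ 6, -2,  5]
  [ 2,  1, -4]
e^{tB} =
  [-t^2*exp(-5*t) - 4*t*exp(-5*t) + exp(-5*t), -t^2*exp(-5*t)/2 - 2*t*exp(-5*t), -t^2*exp(-5*t)/2 - 3*t*exp(-5*t)]
  [2*t^2*exp(-5*t) + 6*t*exp(-5*t), t^2*exp(-5*t) + 3*t*exp(-5*t) + exp(-5*t), t^2*exp(-5*t) + 5*t*exp(-5*t)]
  [2*t*exp(-5*t), t*exp(-5*t), t*exp(-5*t) + exp(-5*t)]

Strategy: write B = P · J · P⁻¹ where J is a Jordan canonical form, so e^{tB} = P · e^{tJ} · P⁻¹, and e^{tJ} can be computed block-by-block.

B has Jordan form
J =
  [-5,  1,  0]
  [ 0, -5,  1]
  [ 0,  0, -5]
(up to reordering of blocks).

Per-block formulas:
  For a 3×3 Jordan block J_3(-5): exp(t · J_3(-5)) = e^(-5t)·(I + t·N + (t^2/2)·N^2), where N is the 3×3 nilpotent shift.

After assembling e^{tJ} and conjugating by P, we get:

e^{tB} =
  [-t^2*exp(-5*t) - 4*t*exp(-5*t) + exp(-5*t), -t^2*exp(-5*t)/2 - 2*t*exp(-5*t), -t^2*exp(-5*t)/2 - 3*t*exp(-5*t)]
  [2*t^2*exp(-5*t) + 6*t*exp(-5*t), t^2*exp(-5*t) + 3*t*exp(-5*t) + exp(-5*t), t^2*exp(-5*t) + 5*t*exp(-5*t)]
  [2*t*exp(-5*t), t*exp(-5*t), t*exp(-5*t) + exp(-5*t)]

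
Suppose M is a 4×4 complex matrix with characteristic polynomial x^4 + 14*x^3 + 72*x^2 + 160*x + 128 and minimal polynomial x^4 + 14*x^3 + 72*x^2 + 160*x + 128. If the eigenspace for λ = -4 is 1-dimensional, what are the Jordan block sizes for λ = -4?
Block sizes for λ = -4: [3]

Step 1 — from the characteristic polynomial, algebraic multiplicity of λ = -4 is 3. From dim ker(M − (-4)·I) = 1, there are exactly 1 Jordan blocks for λ = -4.
Step 2 — from the minimal polynomial, the factor (x + 4)^3 tells us the largest block for λ = -4 has size 3.
Step 3 — with total size 3, 1 blocks, and largest block 3, the block sizes (in nonincreasing order) are [3].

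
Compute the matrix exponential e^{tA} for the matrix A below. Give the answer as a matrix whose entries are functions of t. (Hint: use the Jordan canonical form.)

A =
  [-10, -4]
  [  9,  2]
e^{tA} =
  [-6*t*exp(-4*t) + exp(-4*t), -4*t*exp(-4*t)]
  [9*t*exp(-4*t), 6*t*exp(-4*t) + exp(-4*t)]

Strategy: write A = P · J · P⁻¹ where J is a Jordan canonical form, so e^{tA} = P · e^{tJ} · P⁻¹, and e^{tJ} can be computed block-by-block.

A has Jordan form
J =
  [-4,  1]
  [ 0, -4]
(up to reordering of blocks).

Per-block formulas:
  For a 2×2 Jordan block J_2(-4): exp(t · J_2(-4)) = e^(-4t)·(I + t·N), where N is the 2×2 nilpotent shift.

After assembling e^{tJ} and conjugating by P, we get:

e^{tA} =
  [-6*t*exp(-4*t) + exp(-4*t), -4*t*exp(-4*t)]
  [9*t*exp(-4*t), 6*t*exp(-4*t) + exp(-4*t)]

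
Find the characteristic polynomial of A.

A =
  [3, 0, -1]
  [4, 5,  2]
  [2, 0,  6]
x^3 - 14*x^2 + 65*x - 100

Expanding det(x·I − A) (e.g. by cofactor expansion or by noting that A is similar to its Jordan form J, which has the same characteristic polynomial as A) gives
  χ_A(x) = x^3 - 14*x^2 + 65*x - 100
which factors as (x - 5)^2*(x - 4). The eigenvalues (with algebraic multiplicities) are λ = 4 with multiplicity 1, λ = 5 with multiplicity 2.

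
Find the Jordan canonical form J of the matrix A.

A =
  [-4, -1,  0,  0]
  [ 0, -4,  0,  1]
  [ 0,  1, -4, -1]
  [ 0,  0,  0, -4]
J_3(-4) ⊕ J_1(-4)

The characteristic polynomial is
  det(x·I − A) = x^4 + 16*x^3 + 96*x^2 + 256*x + 256 = (x + 4)^4

Eigenvalues and multiplicities (the geometric multiplicity of λ is n − rank(A − λI), which equals the number of Jordan blocks for λ):
  λ = -4: algebraic multiplicity = 4, geometric multiplicity = 2

Determining the block sizes for each eigenvalue:
  λ = -4: with am = 4 and gm = 2, the partition is not yet determined (e.g. several partitions of 4 into 2 parts exist). Let N = A − (-4)·I. Computing rank(N^1) = 2, rank(N^2) = 1, rank(N^3) = 0; the number of blocks of size ≥ j is rank(N^{j−1}) − rank(N^j), giving [2, 1, 1]. So we have 1 block(s) of size 3, 1 block(s) of size 1 → block sizes [3, 1]

Assembling the blocks gives a Jordan form
J =
  [-4,  1,  0,  0]
  [ 0, -4,  1,  0]
  [ 0,  0, -4,  0]
  [ 0,  0,  0, -4]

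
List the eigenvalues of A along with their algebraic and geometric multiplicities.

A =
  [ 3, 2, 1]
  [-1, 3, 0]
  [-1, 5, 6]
λ = 4: alg = 3, geom = 1

Step 1 — factor the characteristic polynomial to read off the algebraic multiplicities:
  χ_A(x) = (x - 4)^3

Step 2 — compute geometric multiplicities via the rank-nullity identity g(λ) = n − rank(A − λI):
  rank(A − (4)·I) = 2, so dim ker(A − (4)·I) = n − 2 = 1

Summary:
  λ = 4: algebraic multiplicity = 3, geometric multiplicity = 1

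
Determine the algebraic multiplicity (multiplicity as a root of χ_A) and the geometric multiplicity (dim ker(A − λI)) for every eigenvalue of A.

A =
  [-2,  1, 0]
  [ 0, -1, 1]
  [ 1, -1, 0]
λ = -1: alg = 3, geom = 1

Step 1 — factor the characteristic polynomial to read off the algebraic multiplicities:
  χ_A(x) = (x + 1)^3

Step 2 — compute geometric multiplicities via the rank-nullity identity g(λ) = n − rank(A − λI):
  rank(A − (-1)·I) = 2, so dim ker(A − (-1)·I) = n − 2 = 1

Summary:
  λ = -1: algebraic multiplicity = 3, geometric multiplicity = 1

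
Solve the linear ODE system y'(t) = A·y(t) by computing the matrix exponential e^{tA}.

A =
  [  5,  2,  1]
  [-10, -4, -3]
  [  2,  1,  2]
e^{tA} =
  [-t^2*exp(t) + 4*t*exp(t) + exp(t), -t^2*exp(t)/2 + 2*t*exp(t), -t^2*exp(t)/2 + t*exp(t)]
  [2*t^2*exp(t) - 10*t*exp(t), t^2*exp(t) - 5*t*exp(t) + exp(t), t^2*exp(t) - 3*t*exp(t)]
  [2*t*exp(t), t*exp(t), t*exp(t) + exp(t)]

Strategy: write A = P · J · P⁻¹ where J is a Jordan canonical form, so e^{tA} = P · e^{tJ} · P⁻¹, and e^{tJ} can be computed block-by-block.

A has Jordan form
J =
  [1, 1, 0]
  [0, 1, 1]
  [0, 0, 1]
(up to reordering of blocks).

Per-block formulas:
  For a 3×3 Jordan block J_3(1): exp(t · J_3(1)) = e^(1t)·(I + t·N + (t^2/2)·N^2), where N is the 3×3 nilpotent shift.

After assembling e^{tJ} and conjugating by P, we get:

e^{tA} =
  [-t^2*exp(t) + 4*t*exp(t) + exp(t), -t^2*exp(t)/2 + 2*t*exp(t), -t^2*exp(t)/2 + t*exp(t)]
  [2*t^2*exp(t) - 10*t*exp(t), t^2*exp(t) - 5*t*exp(t) + exp(t), t^2*exp(t) - 3*t*exp(t)]
  [2*t*exp(t), t*exp(t), t*exp(t) + exp(t)]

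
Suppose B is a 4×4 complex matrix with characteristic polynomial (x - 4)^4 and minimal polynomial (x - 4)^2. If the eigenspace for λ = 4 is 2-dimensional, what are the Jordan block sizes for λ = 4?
Block sizes for λ = 4: [2, 2]

Step 1 — from the characteristic polynomial, algebraic multiplicity of λ = 4 is 4. From dim ker(B − (4)·I) = 2, there are exactly 2 Jordan blocks for λ = 4.
Step 2 — from the minimal polynomial, the factor (x − 4)^2 tells us the largest block for λ = 4 has size 2.
Step 3 — with total size 4, 2 blocks, and largest block 2, the block sizes (in nonincreasing order) are [2, 2].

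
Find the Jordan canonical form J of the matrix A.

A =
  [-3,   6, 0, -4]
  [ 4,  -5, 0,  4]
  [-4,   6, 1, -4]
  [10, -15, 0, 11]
J_2(1) ⊕ J_1(1) ⊕ J_1(1)

The characteristic polynomial is
  det(x·I − A) = x^4 - 4*x^3 + 6*x^2 - 4*x + 1 = (x - 1)^4

Eigenvalues and multiplicities (the geometric multiplicity of λ is n − rank(A − λI), which equals the number of Jordan blocks for λ):
  λ = 1: algebraic multiplicity = 4, geometric multiplicity = 3

Determining the block sizes for each eigenvalue:
  λ = 1: 3 blocks summing to 4 forces exactly one block of size 2 and the rest size 1 → block sizes [2, 1, 1]

Assembling the blocks gives a Jordan form
J =
  [1, 1, 0, 0]
  [0, 1, 0, 0]
  [0, 0, 1, 0]
  [0, 0, 0, 1]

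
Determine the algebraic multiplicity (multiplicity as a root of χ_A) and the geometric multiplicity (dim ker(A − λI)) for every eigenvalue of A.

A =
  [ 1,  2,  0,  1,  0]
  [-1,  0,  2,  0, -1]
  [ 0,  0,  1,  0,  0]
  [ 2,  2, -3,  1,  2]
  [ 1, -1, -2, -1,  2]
λ = 1: alg = 5, geom = 2

Step 1 — factor the characteristic polynomial to read off the algebraic multiplicities:
  χ_A(x) = (x - 1)^5

Step 2 — compute geometric multiplicities via the rank-nullity identity g(λ) = n − rank(A − λI):
  rank(A − (1)·I) = 3, so dim ker(A − (1)·I) = n − 3 = 2

Summary:
  λ = 1: algebraic multiplicity = 5, geometric multiplicity = 2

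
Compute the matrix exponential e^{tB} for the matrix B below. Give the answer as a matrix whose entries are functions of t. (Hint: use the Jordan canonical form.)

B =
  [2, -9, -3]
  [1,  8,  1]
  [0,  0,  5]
e^{tB} =
  [-3*t*exp(5*t) + exp(5*t), -9*t*exp(5*t), -3*t*exp(5*t)]
  [t*exp(5*t), 3*t*exp(5*t) + exp(5*t), t*exp(5*t)]
  [0, 0, exp(5*t)]

Strategy: write B = P · J · P⁻¹ where J is a Jordan canonical form, so e^{tB} = P · e^{tJ} · P⁻¹, and e^{tJ} can be computed block-by-block.

B has Jordan form
J =
  [5, 1, 0]
  [0, 5, 0]
  [0, 0, 5]
(up to reordering of blocks).

Per-block formulas:
  For a 2×2 Jordan block J_2(5): exp(t · J_2(5)) = e^(5t)·(I + t·N), where N is the 2×2 nilpotent shift.
  For a 1×1 block at λ = 5: exp(t · [5]) = [e^(5t)].

After assembling e^{tJ} and conjugating by P, we get:

e^{tB} =
  [-3*t*exp(5*t) + exp(5*t), -9*t*exp(5*t), -3*t*exp(5*t)]
  [t*exp(5*t), 3*t*exp(5*t) + exp(5*t), t*exp(5*t)]
  [0, 0, exp(5*t)]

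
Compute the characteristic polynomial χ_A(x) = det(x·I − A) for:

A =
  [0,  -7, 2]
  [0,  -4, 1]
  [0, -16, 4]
x^3

Expanding det(x·I − A) (e.g. by cofactor expansion or by noting that A is similar to its Jordan form J, which has the same characteristic polynomial as A) gives
  χ_A(x) = x^3
which factors as x^3. The eigenvalues (with algebraic multiplicities) are λ = 0 with multiplicity 3.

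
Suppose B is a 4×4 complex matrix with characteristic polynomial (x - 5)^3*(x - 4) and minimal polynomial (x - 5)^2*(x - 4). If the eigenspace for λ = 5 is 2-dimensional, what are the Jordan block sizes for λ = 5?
Block sizes for λ = 5: [2, 1]

Step 1 — from the characteristic polynomial, algebraic multiplicity of λ = 5 is 3. From dim ker(B − (5)·I) = 2, there are exactly 2 Jordan blocks for λ = 5.
Step 2 — from the minimal polynomial, the factor (x − 5)^2 tells us the largest block for λ = 5 has size 2.
Step 3 — with total size 3, 2 blocks, and largest block 2, the block sizes (in nonincreasing order) are [2, 1].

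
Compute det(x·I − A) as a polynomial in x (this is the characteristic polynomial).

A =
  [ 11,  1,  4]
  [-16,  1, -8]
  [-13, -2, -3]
x^3 - 9*x^2 + 27*x - 27

Expanding det(x·I − A) (e.g. by cofactor expansion or by noting that A is similar to its Jordan form J, which has the same characteristic polynomial as A) gives
  χ_A(x) = x^3 - 9*x^2 + 27*x - 27
which factors as (x - 3)^3. The eigenvalues (with algebraic multiplicities) are λ = 3 with multiplicity 3.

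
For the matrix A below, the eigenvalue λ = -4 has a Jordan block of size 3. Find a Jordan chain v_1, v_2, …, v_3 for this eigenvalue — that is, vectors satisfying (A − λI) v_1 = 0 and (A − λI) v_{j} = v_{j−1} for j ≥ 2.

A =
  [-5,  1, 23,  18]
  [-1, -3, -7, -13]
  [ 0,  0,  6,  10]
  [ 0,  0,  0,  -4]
A Jordan chain for λ = -4 of length 3:
v_1 = (1, 1, 0, 0)ᵀ
v_2 = (5, 6, 0, 0)ᵀ
v_3 = (0, 0, 1, -1)ᵀ

Let N = A − (-4)·I. We want v_3 with N^3 v_3 = 0 but N^2 v_3 ≠ 0; then v_{j-1} := N · v_j for j = 3, …, 2.

Pick v_3 = (0, 0, 1, -1)ᵀ.
Then v_2 = N · v_3 = (5, 6, 0, 0)ᵀ.
Then v_1 = N · v_2 = (1, 1, 0, 0)ᵀ.

Sanity check: (A − (-4)·I) v_1 = (0, 0, 0, 0)ᵀ = 0. ✓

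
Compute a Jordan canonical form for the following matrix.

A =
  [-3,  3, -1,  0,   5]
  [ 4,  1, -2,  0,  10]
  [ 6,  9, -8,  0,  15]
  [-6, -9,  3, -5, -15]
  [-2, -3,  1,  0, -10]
J_2(-5) ⊕ J_1(-5) ⊕ J_1(-5) ⊕ J_1(-5)

The characteristic polynomial is
  det(x·I − A) = x^5 + 25*x^4 + 250*x^3 + 1250*x^2 + 3125*x + 3125 = (x + 5)^5

Eigenvalues and multiplicities (the geometric multiplicity of λ is n − rank(A − λI), which equals the number of Jordan blocks for λ):
  λ = -5: algebraic multiplicity = 5, geometric multiplicity = 4

Determining the block sizes for each eigenvalue:
  λ = -5: 4 blocks summing to 5 forces exactly one block of size 2 and the rest size 1 → block sizes [2, 1, 1, 1]

Assembling the blocks gives a Jordan form
J =
  [-5,  1,  0,  0,  0]
  [ 0, -5,  0,  0,  0]
  [ 0,  0, -5,  0,  0]
  [ 0,  0,  0, -5,  0]
  [ 0,  0,  0,  0, -5]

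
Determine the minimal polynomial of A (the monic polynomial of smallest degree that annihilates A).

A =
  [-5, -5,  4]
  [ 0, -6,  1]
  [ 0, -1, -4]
x^3 + 15*x^2 + 75*x + 125

The characteristic polynomial is χ_A(x) = (x + 5)^3, so the eigenvalues are known. The minimal polynomial is
  m_A(x) = Π_λ (x − λ)^{k_λ}
where k_λ is the size of the *largest* Jordan block for λ (equivalently, the smallest k with (A − λI)^k v = 0 for every generalised eigenvector v of λ).

  λ = -5: largest Jordan block has size 3, contributing (x + 5)^3

So m_A(x) = (x + 5)^3 = x^3 + 15*x^2 + 75*x + 125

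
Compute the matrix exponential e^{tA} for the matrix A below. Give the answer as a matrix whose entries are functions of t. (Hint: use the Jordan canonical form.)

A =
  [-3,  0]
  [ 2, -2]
e^{tA} =
  [exp(-3*t), 0]
  [2*exp(-2*t) - 2*exp(-3*t), exp(-2*t)]

Strategy: write A = P · J · P⁻¹ where J is a Jordan canonical form, so e^{tA} = P · e^{tJ} · P⁻¹, and e^{tJ} can be computed block-by-block.

A has Jordan form
J =
  [-3,  0]
  [ 0, -2]
(up to reordering of blocks).

Per-block formulas:
  For a 1×1 block at λ = -2: exp(t · [-2]) = [e^(-2t)].
  For a 1×1 block at λ = -3: exp(t · [-3]) = [e^(-3t)].

After assembling e^{tJ} and conjugating by P, we get:

e^{tA} =
  [exp(-3*t), 0]
  [2*exp(-2*t) - 2*exp(-3*t), exp(-2*t)]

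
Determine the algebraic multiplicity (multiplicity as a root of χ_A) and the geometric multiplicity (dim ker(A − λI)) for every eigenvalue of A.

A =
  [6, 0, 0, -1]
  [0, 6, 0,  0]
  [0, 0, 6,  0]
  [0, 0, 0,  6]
λ = 6: alg = 4, geom = 3

Step 1 — factor the characteristic polynomial to read off the algebraic multiplicities:
  χ_A(x) = (x - 6)^4

Step 2 — compute geometric multiplicities via the rank-nullity identity g(λ) = n − rank(A − λI):
  rank(A − (6)·I) = 1, so dim ker(A − (6)·I) = n − 1 = 3

Summary:
  λ = 6: algebraic multiplicity = 4, geometric multiplicity = 3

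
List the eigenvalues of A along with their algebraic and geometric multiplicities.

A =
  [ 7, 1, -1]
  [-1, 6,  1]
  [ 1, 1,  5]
λ = 6: alg = 3, geom = 1

Step 1 — factor the characteristic polynomial to read off the algebraic multiplicities:
  χ_A(x) = (x - 6)^3

Step 2 — compute geometric multiplicities via the rank-nullity identity g(λ) = n − rank(A − λI):
  rank(A − (6)·I) = 2, so dim ker(A − (6)·I) = n − 2 = 1

Summary:
  λ = 6: algebraic multiplicity = 3, geometric multiplicity = 1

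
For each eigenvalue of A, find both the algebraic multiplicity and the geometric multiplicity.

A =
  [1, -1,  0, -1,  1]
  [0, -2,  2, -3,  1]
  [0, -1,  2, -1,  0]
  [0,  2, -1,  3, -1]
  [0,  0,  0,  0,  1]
λ = 1: alg = 5, geom = 3

Step 1 — factor the characteristic polynomial to read off the algebraic multiplicities:
  χ_A(x) = (x - 1)^5

Step 2 — compute geometric multiplicities via the rank-nullity identity g(λ) = n − rank(A − λI):
  rank(A − (1)·I) = 2, so dim ker(A − (1)·I) = n − 2 = 3

Summary:
  λ = 1: algebraic multiplicity = 5, geometric multiplicity = 3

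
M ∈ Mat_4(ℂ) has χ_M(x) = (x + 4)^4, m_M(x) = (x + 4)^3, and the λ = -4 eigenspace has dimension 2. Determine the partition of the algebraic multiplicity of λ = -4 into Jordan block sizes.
Block sizes for λ = -4: [3, 1]

Step 1 — from the characteristic polynomial, algebraic multiplicity of λ = -4 is 4. From dim ker(M − (-4)·I) = 2, there are exactly 2 Jordan blocks for λ = -4.
Step 2 — from the minimal polynomial, the factor (x + 4)^3 tells us the largest block for λ = -4 has size 3.
Step 3 — with total size 4, 2 blocks, and largest block 3, the block sizes (in nonincreasing order) are [3, 1].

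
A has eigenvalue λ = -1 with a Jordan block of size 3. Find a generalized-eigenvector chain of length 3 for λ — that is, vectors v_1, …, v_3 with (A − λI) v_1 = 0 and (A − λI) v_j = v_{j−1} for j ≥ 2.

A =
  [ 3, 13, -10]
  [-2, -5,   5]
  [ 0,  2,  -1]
A Jordan chain for λ = -1 of length 3:
v_1 = (-10, 0, -4)ᵀ
v_2 = (4, -2, 0)ᵀ
v_3 = (1, 0, 0)ᵀ

Let N = A − (-1)·I. We want v_3 with N^3 v_3 = 0 but N^2 v_3 ≠ 0; then v_{j-1} := N · v_j for j = 3, …, 2.

Pick v_3 = (1, 0, 0)ᵀ.
Then v_2 = N · v_3 = (4, -2, 0)ᵀ.
Then v_1 = N · v_2 = (-10, 0, -4)ᵀ.

Sanity check: (A − (-1)·I) v_1 = (0, 0, 0)ᵀ = 0. ✓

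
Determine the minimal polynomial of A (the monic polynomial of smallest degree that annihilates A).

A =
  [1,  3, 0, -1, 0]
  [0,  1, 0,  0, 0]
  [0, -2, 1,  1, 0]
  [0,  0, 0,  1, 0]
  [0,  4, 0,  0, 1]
x^2 - 2*x + 1

The characteristic polynomial is χ_A(x) = (x - 1)^5, so the eigenvalues are known. The minimal polynomial is
  m_A(x) = Π_λ (x − λ)^{k_λ}
where k_λ is the size of the *largest* Jordan block for λ (equivalently, the smallest k with (A − λI)^k v = 0 for every generalised eigenvector v of λ).

  λ = 1: largest Jordan block has size 2, contributing (x − 1)^2

So m_A(x) = (x - 1)^2 = x^2 - 2*x + 1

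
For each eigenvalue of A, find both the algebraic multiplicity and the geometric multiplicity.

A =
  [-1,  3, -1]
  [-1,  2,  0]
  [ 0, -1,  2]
λ = 1: alg = 3, geom = 1

Step 1 — factor the characteristic polynomial to read off the algebraic multiplicities:
  χ_A(x) = (x - 1)^3

Step 2 — compute geometric multiplicities via the rank-nullity identity g(λ) = n − rank(A − λI):
  rank(A − (1)·I) = 2, so dim ker(A − (1)·I) = n − 2 = 1

Summary:
  λ = 1: algebraic multiplicity = 3, geometric multiplicity = 1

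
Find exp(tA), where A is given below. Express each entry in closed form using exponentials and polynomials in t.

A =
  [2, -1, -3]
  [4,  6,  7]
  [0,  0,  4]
e^{tA} =
  [-2*t*exp(4*t) + exp(4*t), -t*exp(4*t), -t^2*exp(4*t)/2 - 3*t*exp(4*t)]
  [4*t*exp(4*t), 2*t*exp(4*t) + exp(4*t), t^2*exp(4*t) + 7*t*exp(4*t)]
  [0, 0, exp(4*t)]

Strategy: write A = P · J · P⁻¹ where J is a Jordan canonical form, so e^{tA} = P · e^{tJ} · P⁻¹, and e^{tJ} can be computed block-by-block.

A has Jordan form
J =
  [4, 1, 0]
  [0, 4, 1]
  [0, 0, 4]
(up to reordering of blocks).

Per-block formulas:
  For a 3×3 Jordan block J_3(4): exp(t · J_3(4)) = e^(4t)·(I + t·N + (t^2/2)·N^2), where N is the 3×3 nilpotent shift.

After assembling e^{tJ} and conjugating by P, we get:

e^{tA} =
  [-2*t*exp(4*t) + exp(4*t), -t*exp(4*t), -t^2*exp(4*t)/2 - 3*t*exp(4*t)]
  [4*t*exp(4*t), 2*t*exp(4*t) + exp(4*t), t^2*exp(4*t) + 7*t*exp(4*t)]
  [0, 0, exp(4*t)]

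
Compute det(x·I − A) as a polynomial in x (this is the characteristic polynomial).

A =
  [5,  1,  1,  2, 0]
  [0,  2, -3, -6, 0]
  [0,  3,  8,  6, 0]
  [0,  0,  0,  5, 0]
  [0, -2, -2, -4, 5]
x^5 - 25*x^4 + 250*x^3 - 1250*x^2 + 3125*x - 3125

Expanding det(x·I − A) (e.g. by cofactor expansion or by noting that A is similar to its Jordan form J, which has the same characteristic polynomial as A) gives
  χ_A(x) = x^5 - 25*x^4 + 250*x^3 - 1250*x^2 + 3125*x - 3125
which factors as (x - 5)^5. The eigenvalues (with algebraic multiplicities) are λ = 5 with multiplicity 5.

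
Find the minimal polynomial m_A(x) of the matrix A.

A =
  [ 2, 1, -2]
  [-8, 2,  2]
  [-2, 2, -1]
x^3 - 3*x^2

The characteristic polynomial is χ_A(x) = x^2*(x - 3), so the eigenvalues are known. The minimal polynomial is
  m_A(x) = Π_λ (x − λ)^{k_λ}
where k_λ is the size of the *largest* Jordan block for λ (equivalently, the smallest k with (A − λI)^k v = 0 for every generalised eigenvector v of λ).

  λ = 0: largest Jordan block has size 2, contributing (x − 0)^2
  λ = 3: largest Jordan block has size 1, contributing (x − 3)

So m_A(x) = x^2*(x - 3) = x^3 - 3*x^2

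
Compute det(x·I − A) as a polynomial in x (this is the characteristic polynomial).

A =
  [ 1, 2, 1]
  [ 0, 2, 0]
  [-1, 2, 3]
x^3 - 6*x^2 + 12*x - 8

Expanding det(x·I − A) (e.g. by cofactor expansion or by noting that A is similar to its Jordan form J, which has the same characteristic polynomial as A) gives
  χ_A(x) = x^3 - 6*x^2 + 12*x - 8
which factors as (x - 2)^3. The eigenvalues (with algebraic multiplicities) are λ = 2 with multiplicity 3.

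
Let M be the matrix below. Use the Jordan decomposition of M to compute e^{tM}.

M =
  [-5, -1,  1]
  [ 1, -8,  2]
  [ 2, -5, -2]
e^{tM} =
  [t^2*exp(-5*t)/2 + exp(-5*t), -t^2*exp(-5*t) - t*exp(-5*t), t^2*exp(-5*t)/2 + t*exp(-5*t)]
  [t^2*exp(-5*t)/2 + t*exp(-5*t), -t^2*exp(-5*t) - 3*t*exp(-5*t) + exp(-5*t), t^2*exp(-5*t)/2 + 2*t*exp(-5*t)]
  [t^2*exp(-5*t)/2 + 2*t*exp(-5*t), -t^2*exp(-5*t) - 5*t*exp(-5*t), t^2*exp(-5*t)/2 + 3*t*exp(-5*t) + exp(-5*t)]

Strategy: write M = P · J · P⁻¹ where J is a Jordan canonical form, so e^{tM} = P · e^{tJ} · P⁻¹, and e^{tJ} can be computed block-by-block.

M has Jordan form
J =
  [-5,  1,  0]
  [ 0, -5,  1]
  [ 0,  0, -5]
(up to reordering of blocks).

Per-block formulas:
  For a 3×3 Jordan block J_3(-5): exp(t · J_3(-5)) = e^(-5t)·(I + t·N + (t^2/2)·N^2), where N is the 3×3 nilpotent shift.

After assembling e^{tJ} and conjugating by P, we get:

e^{tM} =
  [t^2*exp(-5*t)/2 + exp(-5*t), -t^2*exp(-5*t) - t*exp(-5*t), t^2*exp(-5*t)/2 + t*exp(-5*t)]
  [t^2*exp(-5*t)/2 + t*exp(-5*t), -t^2*exp(-5*t) - 3*t*exp(-5*t) + exp(-5*t), t^2*exp(-5*t)/2 + 2*t*exp(-5*t)]
  [t^2*exp(-5*t)/2 + 2*t*exp(-5*t), -t^2*exp(-5*t) - 5*t*exp(-5*t), t^2*exp(-5*t)/2 + 3*t*exp(-5*t) + exp(-5*t)]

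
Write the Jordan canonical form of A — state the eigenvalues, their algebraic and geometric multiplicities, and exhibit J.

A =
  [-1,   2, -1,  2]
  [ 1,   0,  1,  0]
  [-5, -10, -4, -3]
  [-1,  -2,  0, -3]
J_3(-2) ⊕ J_1(-2)

The characteristic polynomial is
  det(x·I − A) = x^4 + 8*x^3 + 24*x^2 + 32*x + 16 = (x + 2)^4

Eigenvalues and multiplicities (the geometric multiplicity of λ is n − rank(A − λI), which equals the number of Jordan blocks for λ):
  λ = -2: algebraic multiplicity = 4, geometric multiplicity = 2

Determining the block sizes for each eigenvalue:
  λ = -2: with am = 4 and gm = 2, the partition is not yet determined (e.g. several partitions of 4 into 2 parts exist). Let N = A − (-2)·I. Computing rank(N^1) = 2, rank(N^2) = 1, rank(N^3) = 0; the number of blocks of size ≥ j is rank(N^{j−1}) − rank(N^j), giving [2, 1, 1]. So we have 1 block(s) of size 3, 1 block(s) of size 1 → block sizes [3, 1]

Assembling the blocks gives a Jordan form
J =
  [-2,  1,  0,  0]
  [ 0, -2,  1,  0]
  [ 0,  0, -2,  0]
  [ 0,  0,  0, -2]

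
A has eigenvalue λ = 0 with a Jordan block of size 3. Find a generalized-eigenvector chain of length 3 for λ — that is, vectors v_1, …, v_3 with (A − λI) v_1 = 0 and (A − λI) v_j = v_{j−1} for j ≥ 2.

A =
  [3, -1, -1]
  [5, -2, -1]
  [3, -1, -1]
A Jordan chain for λ = 0 of length 3:
v_1 = (1, 2, 1)ᵀ
v_2 = (3, 5, 3)ᵀ
v_3 = (1, 0, 0)ᵀ

Let N = A − (0)·I. We want v_3 with N^3 v_3 = 0 but N^2 v_3 ≠ 0; then v_{j-1} := N · v_j for j = 3, …, 2.

Pick v_3 = (1, 0, 0)ᵀ.
Then v_2 = N · v_3 = (3, 5, 3)ᵀ.
Then v_1 = N · v_2 = (1, 2, 1)ᵀ.

Sanity check: (A − (0)·I) v_1 = (0, 0, 0)ᵀ = 0. ✓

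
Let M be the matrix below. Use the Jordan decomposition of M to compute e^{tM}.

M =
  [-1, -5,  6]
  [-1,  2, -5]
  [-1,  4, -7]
e^{tM} =
  [t*exp(-2*t) + exp(-2*t), -t^2*exp(-2*t)/2 - 5*t*exp(-2*t), t^2*exp(-2*t)/2 + 6*t*exp(-2*t)]
  [-t*exp(-2*t), t^2*exp(-2*t)/2 + 4*t*exp(-2*t) + exp(-2*t), -t^2*exp(-2*t)/2 - 5*t*exp(-2*t)]
  [-t*exp(-2*t), t^2*exp(-2*t)/2 + 4*t*exp(-2*t), -t^2*exp(-2*t)/2 - 5*t*exp(-2*t) + exp(-2*t)]

Strategy: write M = P · J · P⁻¹ where J is a Jordan canonical form, so e^{tM} = P · e^{tJ} · P⁻¹, and e^{tJ} can be computed block-by-block.

M has Jordan form
J =
  [-2,  1,  0]
  [ 0, -2,  1]
  [ 0,  0, -2]
(up to reordering of blocks).

Per-block formulas:
  For a 3×3 Jordan block J_3(-2): exp(t · J_3(-2)) = e^(-2t)·(I + t·N + (t^2/2)·N^2), where N is the 3×3 nilpotent shift.

After assembling e^{tJ} and conjugating by P, we get:

e^{tM} =
  [t*exp(-2*t) + exp(-2*t), -t^2*exp(-2*t)/2 - 5*t*exp(-2*t), t^2*exp(-2*t)/2 + 6*t*exp(-2*t)]
  [-t*exp(-2*t), t^2*exp(-2*t)/2 + 4*t*exp(-2*t) + exp(-2*t), -t^2*exp(-2*t)/2 - 5*t*exp(-2*t)]
  [-t*exp(-2*t), t^2*exp(-2*t)/2 + 4*t*exp(-2*t), -t^2*exp(-2*t)/2 - 5*t*exp(-2*t) + exp(-2*t)]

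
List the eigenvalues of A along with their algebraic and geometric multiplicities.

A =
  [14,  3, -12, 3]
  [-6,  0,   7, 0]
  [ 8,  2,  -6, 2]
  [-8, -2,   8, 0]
λ = 2: alg = 4, geom = 2

Step 1 — factor the characteristic polynomial to read off the algebraic multiplicities:
  χ_A(x) = (x - 2)^4

Step 2 — compute geometric multiplicities via the rank-nullity identity g(λ) = n − rank(A − λI):
  rank(A − (2)·I) = 2, so dim ker(A − (2)·I) = n − 2 = 2

Summary:
  λ = 2: algebraic multiplicity = 4, geometric multiplicity = 2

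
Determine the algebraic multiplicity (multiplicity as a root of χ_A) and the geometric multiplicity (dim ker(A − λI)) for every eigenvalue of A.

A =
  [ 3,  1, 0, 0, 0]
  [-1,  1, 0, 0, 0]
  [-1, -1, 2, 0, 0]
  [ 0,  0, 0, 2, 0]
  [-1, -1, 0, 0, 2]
λ = 2: alg = 5, geom = 4

Step 1 — factor the characteristic polynomial to read off the algebraic multiplicities:
  χ_A(x) = (x - 2)^5

Step 2 — compute geometric multiplicities via the rank-nullity identity g(λ) = n − rank(A − λI):
  rank(A − (2)·I) = 1, so dim ker(A − (2)·I) = n − 1 = 4

Summary:
  λ = 2: algebraic multiplicity = 5, geometric multiplicity = 4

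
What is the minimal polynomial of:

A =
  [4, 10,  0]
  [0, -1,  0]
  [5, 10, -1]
x^2 - 3*x - 4

The characteristic polynomial is χ_A(x) = (x - 4)*(x + 1)^2, so the eigenvalues are known. The minimal polynomial is
  m_A(x) = Π_λ (x − λ)^{k_λ}
where k_λ is the size of the *largest* Jordan block for λ (equivalently, the smallest k with (A − λI)^k v = 0 for every generalised eigenvector v of λ).

  λ = -1: largest Jordan block has size 1, contributing (x + 1)
  λ = 4: largest Jordan block has size 1, contributing (x − 4)

So m_A(x) = (x - 4)*(x + 1) = x^2 - 3*x - 4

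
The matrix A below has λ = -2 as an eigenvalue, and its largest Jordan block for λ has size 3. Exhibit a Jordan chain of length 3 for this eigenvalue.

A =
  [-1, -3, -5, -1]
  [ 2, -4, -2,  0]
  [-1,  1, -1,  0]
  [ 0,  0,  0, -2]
A Jordan chain for λ = -2 of length 3:
v_1 = (-2, -4, 2, 0)ᵀ
v_2 = (-3, -2, 1, 0)ᵀ
v_3 = (0, 1, 0, 0)ᵀ

Let N = A − (-2)·I. We want v_3 with N^3 v_3 = 0 but N^2 v_3 ≠ 0; then v_{j-1} := N · v_j for j = 3, …, 2.

Pick v_3 = (0, 1, 0, 0)ᵀ.
Then v_2 = N · v_3 = (-3, -2, 1, 0)ᵀ.
Then v_1 = N · v_2 = (-2, -4, 2, 0)ᵀ.

Sanity check: (A − (-2)·I) v_1 = (0, 0, 0, 0)ᵀ = 0. ✓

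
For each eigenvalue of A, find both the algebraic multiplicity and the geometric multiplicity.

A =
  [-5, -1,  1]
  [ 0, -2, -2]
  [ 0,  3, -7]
λ = -5: alg = 2, geom = 1; λ = -4: alg = 1, geom = 1

Step 1 — factor the characteristic polynomial to read off the algebraic multiplicities:
  χ_A(x) = (x + 4)*(x + 5)^2

Step 2 — compute geometric multiplicities via the rank-nullity identity g(λ) = n − rank(A − λI):
  rank(A − (-5)·I) = 2, so dim ker(A − (-5)·I) = n − 2 = 1
  rank(A − (-4)·I) = 2, so dim ker(A − (-4)·I) = n − 2 = 1

Summary:
  λ = -5: algebraic multiplicity = 2, geometric multiplicity = 1
  λ = -4: algebraic multiplicity = 1, geometric multiplicity = 1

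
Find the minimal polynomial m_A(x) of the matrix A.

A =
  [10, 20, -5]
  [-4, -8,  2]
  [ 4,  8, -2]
x^2

The characteristic polynomial is χ_A(x) = x^3, so the eigenvalues are known. The minimal polynomial is
  m_A(x) = Π_λ (x − λ)^{k_λ}
where k_λ is the size of the *largest* Jordan block for λ (equivalently, the smallest k with (A − λI)^k v = 0 for every generalised eigenvector v of λ).

  λ = 0: largest Jordan block has size 2, contributing (x − 0)^2

So m_A(x) = x^2 = x^2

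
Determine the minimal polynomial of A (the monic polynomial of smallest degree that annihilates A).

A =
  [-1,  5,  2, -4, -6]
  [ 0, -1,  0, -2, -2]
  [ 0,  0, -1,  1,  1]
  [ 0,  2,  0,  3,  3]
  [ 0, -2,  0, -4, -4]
x^3 + 2*x^2 + x

The characteristic polynomial is χ_A(x) = x*(x + 1)^4, so the eigenvalues are known. The minimal polynomial is
  m_A(x) = Π_λ (x − λ)^{k_λ}
where k_λ is the size of the *largest* Jordan block for λ (equivalently, the smallest k with (A − λI)^k v = 0 for every generalised eigenvector v of λ).

  λ = -1: largest Jordan block has size 2, contributing (x + 1)^2
  λ = 0: largest Jordan block has size 1, contributing (x − 0)

So m_A(x) = x*(x + 1)^2 = x^3 + 2*x^2 + x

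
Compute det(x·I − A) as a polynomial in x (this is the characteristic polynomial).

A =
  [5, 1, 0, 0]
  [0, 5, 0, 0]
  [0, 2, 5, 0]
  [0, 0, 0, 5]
x^4 - 20*x^3 + 150*x^2 - 500*x + 625

Expanding det(x·I − A) (e.g. by cofactor expansion or by noting that A is similar to its Jordan form J, which has the same characteristic polynomial as A) gives
  χ_A(x) = x^4 - 20*x^3 + 150*x^2 - 500*x + 625
which factors as (x - 5)^4. The eigenvalues (with algebraic multiplicities) are λ = 5 with multiplicity 4.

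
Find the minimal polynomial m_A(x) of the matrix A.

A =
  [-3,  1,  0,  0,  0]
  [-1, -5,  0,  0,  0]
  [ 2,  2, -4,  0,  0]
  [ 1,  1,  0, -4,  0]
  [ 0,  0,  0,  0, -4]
x^2 + 8*x + 16

The characteristic polynomial is χ_A(x) = (x + 4)^5, so the eigenvalues are known. The minimal polynomial is
  m_A(x) = Π_λ (x − λ)^{k_λ}
where k_λ is the size of the *largest* Jordan block for λ (equivalently, the smallest k with (A − λI)^k v = 0 for every generalised eigenvector v of λ).

  λ = -4: largest Jordan block has size 2, contributing (x + 4)^2

So m_A(x) = (x + 4)^2 = x^2 + 8*x + 16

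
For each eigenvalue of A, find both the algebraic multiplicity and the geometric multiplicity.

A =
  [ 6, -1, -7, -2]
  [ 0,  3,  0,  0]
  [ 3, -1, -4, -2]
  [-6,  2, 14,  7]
λ = 3: alg = 4, geom = 3

Step 1 — factor the characteristic polynomial to read off the algebraic multiplicities:
  χ_A(x) = (x - 3)^4

Step 2 — compute geometric multiplicities via the rank-nullity identity g(λ) = n − rank(A − λI):
  rank(A − (3)·I) = 1, so dim ker(A − (3)·I) = n − 1 = 3

Summary:
  λ = 3: algebraic multiplicity = 4, geometric multiplicity = 3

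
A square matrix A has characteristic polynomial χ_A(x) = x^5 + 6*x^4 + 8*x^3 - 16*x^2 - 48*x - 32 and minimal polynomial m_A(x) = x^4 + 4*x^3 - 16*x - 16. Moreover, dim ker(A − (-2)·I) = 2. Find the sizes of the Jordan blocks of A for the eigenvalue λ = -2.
Block sizes for λ = -2: [3, 1]

Step 1 — from the characteristic polynomial, algebraic multiplicity of λ = -2 is 4. From dim ker(A − (-2)·I) = 2, there are exactly 2 Jordan blocks for λ = -2.
Step 2 — from the minimal polynomial, the factor (x + 2)^3 tells us the largest block for λ = -2 has size 3.
Step 3 — with total size 4, 2 blocks, and largest block 3, the block sizes (in nonincreasing order) are [3, 1].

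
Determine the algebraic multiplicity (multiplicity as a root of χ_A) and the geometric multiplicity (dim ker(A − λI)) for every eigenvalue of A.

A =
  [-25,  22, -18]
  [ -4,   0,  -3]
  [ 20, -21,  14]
λ = -5: alg = 2, geom = 1; λ = -1: alg = 1, geom = 1

Step 1 — factor the characteristic polynomial to read off the algebraic multiplicities:
  χ_A(x) = (x + 1)*(x + 5)^2

Step 2 — compute geometric multiplicities via the rank-nullity identity g(λ) = n − rank(A − λI):
  rank(A − (-5)·I) = 2, so dim ker(A − (-5)·I) = n − 2 = 1
  rank(A − (-1)·I) = 2, so dim ker(A − (-1)·I) = n − 2 = 1

Summary:
  λ = -5: algebraic multiplicity = 2, geometric multiplicity = 1
  λ = -1: algebraic multiplicity = 1, geometric multiplicity = 1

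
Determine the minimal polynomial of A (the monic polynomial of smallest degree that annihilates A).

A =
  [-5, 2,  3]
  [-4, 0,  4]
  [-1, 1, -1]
x^3 + 6*x^2 + 12*x + 8

The characteristic polynomial is χ_A(x) = (x + 2)^3, so the eigenvalues are known. The minimal polynomial is
  m_A(x) = Π_λ (x − λ)^{k_λ}
where k_λ is the size of the *largest* Jordan block for λ (equivalently, the smallest k with (A − λI)^k v = 0 for every generalised eigenvector v of λ).

  λ = -2: largest Jordan block has size 3, contributing (x + 2)^3

So m_A(x) = (x + 2)^3 = x^3 + 6*x^2 + 12*x + 8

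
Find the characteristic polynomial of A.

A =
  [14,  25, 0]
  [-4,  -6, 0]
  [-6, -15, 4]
x^3 - 12*x^2 + 48*x - 64

Expanding det(x·I − A) (e.g. by cofactor expansion or by noting that A is similar to its Jordan form J, which has the same characteristic polynomial as A) gives
  χ_A(x) = x^3 - 12*x^2 + 48*x - 64
which factors as (x - 4)^3. The eigenvalues (with algebraic multiplicities) are λ = 4 with multiplicity 3.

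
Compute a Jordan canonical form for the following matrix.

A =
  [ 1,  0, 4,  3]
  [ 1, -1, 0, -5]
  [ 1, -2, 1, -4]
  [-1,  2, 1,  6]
J_1(1) ⊕ J_3(2)

The characteristic polynomial is
  det(x·I − A) = x^4 - 7*x^3 + 18*x^2 - 20*x + 8 = (x - 2)^3*(x - 1)

Eigenvalues and multiplicities (the geometric multiplicity of λ is n − rank(A − λI), which equals the number of Jordan blocks for λ):
  λ = 1: algebraic multiplicity = 1, geometric multiplicity = 1
  λ = 2: algebraic multiplicity = 3, geometric multiplicity = 1

Determining the block sizes for each eigenvalue:
  λ = 1: one block (gm = 1), so the single block has size am = 1 → block sizes [1]
  λ = 2: one block (gm = 1), so the single block has size am = 3 → block sizes [3]

Assembling the blocks gives a Jordan form
J =
  [1, 0, 0, 0]
  [0, 2, 1, 0]
  [0, 0, 2, 1]
  [0, 0, 0, 2]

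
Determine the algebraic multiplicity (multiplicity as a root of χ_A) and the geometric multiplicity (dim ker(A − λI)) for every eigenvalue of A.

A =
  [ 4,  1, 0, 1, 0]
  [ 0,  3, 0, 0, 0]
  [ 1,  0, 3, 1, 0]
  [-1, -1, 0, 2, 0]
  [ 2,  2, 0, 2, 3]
λ = 3: alg = 5, geom = 3

Step 1 — factor the characteristic polynomial to read off the algebraic multiplicities:
  χ_A(x) = (x - 3)^5

Step 2 — compute geometric multiplicities via the rank-nullity identity g(λ) = n − rank(A − λI):
  rank(A − (3)·I) = 2, so dim ker(A − (3)·I) = n − 2 = 3

Summary:
  λ = 3: algebraic multiplicity = 5, geometric multiplicity = 3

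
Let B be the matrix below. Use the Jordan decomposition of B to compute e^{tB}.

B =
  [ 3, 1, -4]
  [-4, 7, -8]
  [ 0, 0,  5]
e^{tB} =
  [-2*t*exp(5*t) + exp(5*t), t*exp(5*t), -4*t*exp(5*t)]
  [-4*t*exp(5*t), 2*t*exp(5*t) + exp(5*t), -8*t*exp(5*t)]
  [0, 0, exp(5*t)]

Strategy: write B = P · J · P⁻¹ where J is a Jordan canonical form, so e^{tB} = P · e^{tJ} · P⁻¹, and e^{tJ} can be computed block-by-block.

B has Jordan form
J =
  [5, 1, 0]
  [0, 5, 0]
  [0, 0, 5]
(up to reordering of blocks).

Per-block formulas:
  For a 2×2 Jordan block J_2(5): exp(t · J_2(5)) = e^(5t)·(I + t·N), where N is the 2×2 nilpotent shift.
  For a 1×1 block at λ = 5: exp(t · [5]) = [e^(5t)].

After assembling e^{tJ} and conjugating by P, we get:

e^{tB} =
  [-2*t*exp(5*t) + exp(5*t), t*exp(5*t), -4*t*exp(5*t)]
  [-4*t*exp(5*t), 2*t*exp(5*t) + exp(5*t), -8*t*exp(5*t)]
  [0, 0, exp(5*t)]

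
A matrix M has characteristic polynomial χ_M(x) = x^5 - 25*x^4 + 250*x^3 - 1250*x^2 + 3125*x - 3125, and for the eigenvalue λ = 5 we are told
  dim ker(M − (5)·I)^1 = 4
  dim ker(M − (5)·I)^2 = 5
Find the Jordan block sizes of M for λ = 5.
Block sizes for λ = 5: [2, 1, 1, 1]

From the dimensions of kernels of powers, the number of Jordan blocks of size at least j is d_j − d_{j−1} where d_j = dim ker(N^j) (with d_0 = 0). Computing the differences gives [4, 1].
The number of blocks of size exactly k is (#blocks of size ≥ k) − (#blocks of size ≥ k + 1), so the partition is: 3 block(s) of size 1, 1 block(s) of size 2.
In nonincreasing order the block sizes are [2, 1, 1, 1].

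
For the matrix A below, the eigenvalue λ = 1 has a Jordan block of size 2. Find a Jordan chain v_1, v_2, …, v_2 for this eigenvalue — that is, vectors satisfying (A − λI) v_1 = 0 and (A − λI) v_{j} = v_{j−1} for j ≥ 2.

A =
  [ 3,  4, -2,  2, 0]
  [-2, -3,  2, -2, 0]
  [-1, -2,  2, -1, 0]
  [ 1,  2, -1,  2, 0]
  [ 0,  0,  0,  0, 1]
A Jordan chain for λ = 1 of length 2:
v_1 = (2, -2, -1, 1, 0)ᵀ
v_2 = (1, 0, 0, 0, 0)ᵀ

Let N = A − (1)·I. We want v_2 with N^2 v_2 = 0 but N^1 v_2 ≠ 0; then v_{j-1} := N · v_j for j = 2, …, 2.

Pick v_2 = (1, 0, 0, 0, 0)ᵀ.
Then v_1 = N · v_2 = (2, -2, -1, 1, 0)ᵀ.

Sanity check: (A − (1)·I) v_1 = (0, 0, 0, 0, 0)ᵀ = 0. ✓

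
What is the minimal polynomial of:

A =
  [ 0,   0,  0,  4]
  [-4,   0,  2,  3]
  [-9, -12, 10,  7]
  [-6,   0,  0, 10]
x^4 - 20*x^3 + 148*x^2 - 480*x + 576

The characteristic polynomial is χ_A(x) = (x - 6)^2*(x - 4)^2, so the eigenvalues are known. The minimal polynomial is
  m_A(x) = Π_λ (x − λ)^{k_λ}
where k_λ is the size of the *largest* Jordan block for λ (equivalently, the smallest k with (A − λI)^k v = 0 for every generalised eigenvector v of λ).

  λ = 4: largest Jordan block has size 2, contributing (x − 4)^2
  λ = 6: largest Jordan block has size 2, contributing (x − 6)^2

So m_A(x) = (x - 6)^2*(x - 4)^2 = x^4 - 20*x^3 + 148*x^2 - 480*x + 576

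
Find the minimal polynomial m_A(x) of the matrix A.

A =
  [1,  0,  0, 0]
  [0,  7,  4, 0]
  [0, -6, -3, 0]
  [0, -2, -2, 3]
x^2 - 4*x + 3

The characteristic polynomial is χ_A(x) = (x - 3)^2*(x - 1)^2, so the eigenvalues are known. The minimal polynomial is
  m_A(x) = Π_λ (x − λ)^{k_λ}
where k_λ is the size of the *largest* Jordan block for λ (equivalently, the smallest k with (A − λI)^k v = 0 for every generalised eigenvector v of λ).

  λ = 1: largest Jordan block has size 1, contributing (x − 1)
  λ = 3: largest Jordan block has size 1, contributing (x − 3)

So m_A(x) = (x - 3)*(x - 1) = x^2 - 4*x + 3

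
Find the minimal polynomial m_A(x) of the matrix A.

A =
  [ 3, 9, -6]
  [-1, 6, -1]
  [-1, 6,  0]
x^3 - 9*x^2 + 27*x - 27

The characteristic polynomial is χ_A(x) = (x - 3)^3, so the eigenvalues are known. The minimal polynomial is
  m_A(x) = Π_λ (x − λ)^{k_λ}
where k_λ is the size of the *largest* Jordan block for λ (equivalently, the smallest k with (A − λI)^k v = 0 for every generalised eigenvector v of λ).

  λ = 3: largest Jordan block has size 3, contributing (x − 3)^3

So m_A(x) = (x - 3)^3 = x^3 - 9*x^2 + 27*x - 27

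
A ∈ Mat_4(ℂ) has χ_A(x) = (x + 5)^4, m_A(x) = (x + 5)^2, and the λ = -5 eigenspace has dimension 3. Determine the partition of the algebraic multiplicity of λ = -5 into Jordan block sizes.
Block sizes for λ = -5: [2, 1, 1]

Step 1 — from the characteristic polynomial, algebraic multiplicity of λ = -5 is 4. From dim ker(A − (-5)·I) = 3, there are exactly 3 Jordan blocks for λ = -5.
Step 2 — from the minimal polynomial, the factor (x + 5)^2 tells us the largest block for λ = -5 has size 2.
Step 3 — with total size 4, 3 blocks, and largest block 2, the block sizes (in nonincreasing order) are [2, 1, 1].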